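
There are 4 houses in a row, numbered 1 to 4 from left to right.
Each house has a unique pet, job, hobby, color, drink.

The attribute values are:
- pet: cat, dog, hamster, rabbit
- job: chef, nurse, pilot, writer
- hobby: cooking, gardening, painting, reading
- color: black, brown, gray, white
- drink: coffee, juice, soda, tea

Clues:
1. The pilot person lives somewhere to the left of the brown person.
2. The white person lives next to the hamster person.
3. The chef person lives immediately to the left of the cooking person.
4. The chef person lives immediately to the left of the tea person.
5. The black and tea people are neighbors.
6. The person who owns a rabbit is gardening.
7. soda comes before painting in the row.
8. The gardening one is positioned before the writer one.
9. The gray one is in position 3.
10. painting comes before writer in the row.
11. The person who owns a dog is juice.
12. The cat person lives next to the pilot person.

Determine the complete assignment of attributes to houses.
Solution:

House | Pet | Job | Hobby | Color | Drink
-----------------------------------------
  1   | rabbit | chef | gardening | black | soda
  2   | cat | nurse | cooking | white | tea
  3   | hamster | pilot | painting | gray | coffee
  4   | dog | writer | reading | brown | juice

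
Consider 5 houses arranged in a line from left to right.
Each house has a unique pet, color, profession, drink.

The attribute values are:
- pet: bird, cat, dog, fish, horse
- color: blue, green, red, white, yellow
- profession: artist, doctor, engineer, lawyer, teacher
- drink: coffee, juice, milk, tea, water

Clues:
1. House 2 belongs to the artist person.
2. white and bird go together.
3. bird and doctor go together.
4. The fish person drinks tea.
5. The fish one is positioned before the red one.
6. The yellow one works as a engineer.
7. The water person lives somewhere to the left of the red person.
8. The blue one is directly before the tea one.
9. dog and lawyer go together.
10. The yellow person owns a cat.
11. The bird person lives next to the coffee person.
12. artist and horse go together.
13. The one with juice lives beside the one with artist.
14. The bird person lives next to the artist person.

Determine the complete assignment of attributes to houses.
Solution:

House | Pet | Color | Profession | Drink
----------------------------------------
  1   | bird | white | doctor | juice
  2   | horse | blue | artist | coffee
  3   | fish | green | teacher | tea
  4   | cat | yellow | engineer | water
  5   | dog | red | lawyer | milk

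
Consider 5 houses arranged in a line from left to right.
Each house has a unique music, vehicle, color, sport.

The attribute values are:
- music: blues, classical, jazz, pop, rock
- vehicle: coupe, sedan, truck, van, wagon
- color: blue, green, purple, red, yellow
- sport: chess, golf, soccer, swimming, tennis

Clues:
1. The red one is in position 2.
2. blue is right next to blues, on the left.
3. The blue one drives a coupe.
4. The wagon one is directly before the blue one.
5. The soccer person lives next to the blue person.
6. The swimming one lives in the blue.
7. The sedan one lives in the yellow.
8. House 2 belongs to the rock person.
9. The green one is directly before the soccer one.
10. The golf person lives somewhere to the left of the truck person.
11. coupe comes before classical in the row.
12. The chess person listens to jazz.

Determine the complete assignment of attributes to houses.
Solution:

House | Music | Vehicle | Color | Sport
---------------------------------------
  1   | jazz | van | green | chess
  2   | rock | wagon | red | soccer
  3   | pop | coupe | blue | swimming
  4   | blues | sedan | yellow | golf
  5   | classical | truck | purple | tennis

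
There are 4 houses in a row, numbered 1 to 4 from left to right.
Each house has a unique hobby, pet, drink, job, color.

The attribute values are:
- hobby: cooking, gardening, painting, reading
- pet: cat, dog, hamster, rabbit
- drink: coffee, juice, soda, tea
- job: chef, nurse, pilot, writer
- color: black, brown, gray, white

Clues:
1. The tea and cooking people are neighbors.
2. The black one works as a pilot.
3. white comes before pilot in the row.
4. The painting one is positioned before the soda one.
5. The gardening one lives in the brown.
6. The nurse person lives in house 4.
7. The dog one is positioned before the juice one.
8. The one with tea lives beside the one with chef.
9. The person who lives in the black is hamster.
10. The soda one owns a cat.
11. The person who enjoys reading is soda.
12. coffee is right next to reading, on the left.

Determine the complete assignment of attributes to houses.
Solution:

House | Hobby | Pet | Drink | Job | Color
-----------------------------------------
  1   | gardening | dog | tea | writer | brown
  2   | cooking | rabbit | juice | chef | white
  3   | painting | hamster | coffee | pilot | black
  4   | reading | cat | soda | nurse | gray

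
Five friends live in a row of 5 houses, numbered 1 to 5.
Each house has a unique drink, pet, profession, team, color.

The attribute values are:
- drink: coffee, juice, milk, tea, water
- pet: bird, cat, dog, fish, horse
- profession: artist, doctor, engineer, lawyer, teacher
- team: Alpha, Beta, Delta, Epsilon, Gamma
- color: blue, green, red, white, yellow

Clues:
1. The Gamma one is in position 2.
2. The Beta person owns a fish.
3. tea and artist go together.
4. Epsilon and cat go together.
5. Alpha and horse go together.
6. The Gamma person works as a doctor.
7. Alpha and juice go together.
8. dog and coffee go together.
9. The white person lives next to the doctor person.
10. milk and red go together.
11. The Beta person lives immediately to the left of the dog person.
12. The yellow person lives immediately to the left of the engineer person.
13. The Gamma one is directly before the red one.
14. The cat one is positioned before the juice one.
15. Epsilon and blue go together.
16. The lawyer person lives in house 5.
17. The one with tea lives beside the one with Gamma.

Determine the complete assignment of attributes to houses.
Solution:

House | Drink | Pet | Profession | Team | Color
-----------------------------------------------
  1   | tea | fish | artist | Beta | white
  2   | coffee | dog | doctor | Gamma | yellow
  3   | milk | bird | engineer | Delta | red
  4   | water | cat | teacher | Epsilon | blue
  5   | juice | horse | lawyer | Alpha | green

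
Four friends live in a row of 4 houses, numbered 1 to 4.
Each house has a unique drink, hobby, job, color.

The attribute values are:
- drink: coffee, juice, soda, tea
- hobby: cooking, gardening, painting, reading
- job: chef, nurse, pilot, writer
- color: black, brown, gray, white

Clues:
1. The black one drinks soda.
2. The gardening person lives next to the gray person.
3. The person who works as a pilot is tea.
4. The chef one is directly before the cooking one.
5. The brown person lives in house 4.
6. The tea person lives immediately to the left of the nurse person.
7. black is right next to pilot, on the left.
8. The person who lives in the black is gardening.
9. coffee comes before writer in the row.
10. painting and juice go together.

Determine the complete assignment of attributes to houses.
Solution:

House | Drink | Hobby | Job | Color
-----------------------------------
  1   | soda | gardening | chef | black
  2   | tea | cooking | pilot | gray
  3   | coffee | reading | nurse | white
  4   | juice | painting | writer | brown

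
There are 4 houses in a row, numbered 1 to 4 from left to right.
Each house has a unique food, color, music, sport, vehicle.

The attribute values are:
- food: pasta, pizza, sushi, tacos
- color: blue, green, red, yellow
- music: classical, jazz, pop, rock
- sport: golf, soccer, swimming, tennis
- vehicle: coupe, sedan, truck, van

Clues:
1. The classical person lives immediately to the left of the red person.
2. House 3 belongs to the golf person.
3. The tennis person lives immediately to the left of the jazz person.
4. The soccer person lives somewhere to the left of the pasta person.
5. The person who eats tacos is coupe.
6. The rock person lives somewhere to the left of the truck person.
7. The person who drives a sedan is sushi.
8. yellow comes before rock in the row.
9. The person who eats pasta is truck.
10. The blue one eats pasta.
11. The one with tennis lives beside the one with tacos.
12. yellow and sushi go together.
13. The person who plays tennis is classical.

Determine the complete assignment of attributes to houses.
Solution:

House | Food | Color | Music | Sport | Vehicle
----------------------------------------------
  1   | sushi | yellow | classical | tennis | sedan
  2   | tacos | red | jazz | soccer | coupe
  3   | pizza | green | rock | golf | van
  4   | pasta | blue | pop | swimming | truck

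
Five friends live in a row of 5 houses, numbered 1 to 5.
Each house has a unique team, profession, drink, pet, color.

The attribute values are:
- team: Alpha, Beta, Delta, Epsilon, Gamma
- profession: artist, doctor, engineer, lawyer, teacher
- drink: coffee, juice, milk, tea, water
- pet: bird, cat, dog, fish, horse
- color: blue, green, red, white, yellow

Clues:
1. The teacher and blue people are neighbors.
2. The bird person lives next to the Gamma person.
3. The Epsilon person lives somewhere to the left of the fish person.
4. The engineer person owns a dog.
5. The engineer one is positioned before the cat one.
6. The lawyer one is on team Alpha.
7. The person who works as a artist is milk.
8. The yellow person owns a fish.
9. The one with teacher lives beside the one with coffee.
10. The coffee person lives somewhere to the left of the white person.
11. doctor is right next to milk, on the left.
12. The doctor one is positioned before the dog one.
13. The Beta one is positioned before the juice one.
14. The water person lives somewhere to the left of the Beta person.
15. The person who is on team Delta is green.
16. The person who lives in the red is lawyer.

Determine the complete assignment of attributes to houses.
Solution:

House | Team | Profession | Drink | Pet | Color
-----------------------------------------------
  1   | Delta | teacher | water | horse | green
  2   | Epsilon | doctor | coffee | bird | blue
  3   | Gamma | artist | milk | fish | yellow
  4   | Beta | engineer | tea | dog | white
  5   | Alpha | lawyer | juice | cat | red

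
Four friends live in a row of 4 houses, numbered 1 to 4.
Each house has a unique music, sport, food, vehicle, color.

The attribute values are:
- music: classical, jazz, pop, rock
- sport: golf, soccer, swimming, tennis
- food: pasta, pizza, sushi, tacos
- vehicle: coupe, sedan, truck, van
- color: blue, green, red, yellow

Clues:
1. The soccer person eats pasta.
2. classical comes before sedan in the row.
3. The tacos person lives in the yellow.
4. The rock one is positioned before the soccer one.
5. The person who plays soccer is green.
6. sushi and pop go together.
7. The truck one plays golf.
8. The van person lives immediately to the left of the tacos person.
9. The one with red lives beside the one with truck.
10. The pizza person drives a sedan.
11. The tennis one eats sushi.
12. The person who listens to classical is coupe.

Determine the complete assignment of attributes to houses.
Solution:

House | Music | Sport | Food | Vehicle | Color
----------------------------------------------
  1   | pop | tennis | sushi | van | red
  2   | rock | golf | tacos | truck | yellow
  3   | classical | soccer | pasta | coupe | green
  4   | jazz | swimming | pizza | sedan | blue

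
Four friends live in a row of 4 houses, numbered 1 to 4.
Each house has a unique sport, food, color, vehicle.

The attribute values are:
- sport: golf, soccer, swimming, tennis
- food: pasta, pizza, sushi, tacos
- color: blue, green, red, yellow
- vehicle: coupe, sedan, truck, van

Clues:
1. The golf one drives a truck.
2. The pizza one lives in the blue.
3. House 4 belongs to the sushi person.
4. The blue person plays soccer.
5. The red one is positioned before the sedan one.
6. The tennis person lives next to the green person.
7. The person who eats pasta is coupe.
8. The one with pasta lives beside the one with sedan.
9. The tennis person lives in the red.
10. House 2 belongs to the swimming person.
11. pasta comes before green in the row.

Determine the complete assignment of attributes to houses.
Solution:

House | Sport | Food | Color | Vehicle
--------------------------------------
  1   | tennis | pasta | red | coupe
  2   | swimming | tacos | green | sedan
  3   | soccer | pizza | blue | van
  4   | golf | sushi | yellow | truck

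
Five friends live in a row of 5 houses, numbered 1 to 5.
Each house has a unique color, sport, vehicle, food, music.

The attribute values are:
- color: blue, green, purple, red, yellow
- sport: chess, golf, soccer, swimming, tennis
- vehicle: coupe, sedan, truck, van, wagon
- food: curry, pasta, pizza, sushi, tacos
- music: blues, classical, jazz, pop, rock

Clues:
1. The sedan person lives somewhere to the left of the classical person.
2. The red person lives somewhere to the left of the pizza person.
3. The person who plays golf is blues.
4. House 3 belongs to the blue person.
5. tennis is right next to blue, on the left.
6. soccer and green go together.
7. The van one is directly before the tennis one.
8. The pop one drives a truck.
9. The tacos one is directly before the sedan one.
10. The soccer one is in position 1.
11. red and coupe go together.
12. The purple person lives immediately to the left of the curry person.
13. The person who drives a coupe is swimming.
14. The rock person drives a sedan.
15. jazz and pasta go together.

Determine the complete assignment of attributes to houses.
Solution:

House | Color | Sport | Vehicle | Food | Music
----------------------------------------------
  1   | green | soccer | van | pasta | jazz
  2   | purple | tennis | truck | tacos | pop
  3   | blue | chess | sedan | curry | rock
  4   | red | swimming | coupe | sushi | classical
  5   | yellow | golf | wagon | pizza | blues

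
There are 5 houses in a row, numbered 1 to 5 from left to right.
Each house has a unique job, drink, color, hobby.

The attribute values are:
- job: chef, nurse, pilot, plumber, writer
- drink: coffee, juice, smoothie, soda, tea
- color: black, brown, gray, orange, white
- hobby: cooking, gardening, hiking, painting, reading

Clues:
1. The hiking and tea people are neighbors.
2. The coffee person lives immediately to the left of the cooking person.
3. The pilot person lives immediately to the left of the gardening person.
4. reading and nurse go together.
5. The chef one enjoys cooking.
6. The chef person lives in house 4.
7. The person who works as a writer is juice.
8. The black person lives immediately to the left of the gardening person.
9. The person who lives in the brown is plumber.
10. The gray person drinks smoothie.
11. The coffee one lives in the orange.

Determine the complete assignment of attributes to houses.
Solution:

House | Job | Drink | Color | Hobby
-----------------------------------
  1   | pilot | soda | black | hiking
  2   | plumber | tea | brown | gardening
  3   | nurse | coffee | orange | reading
  4   | chef | smoothie | gray | cooking
  5   | writer | juice | white | painting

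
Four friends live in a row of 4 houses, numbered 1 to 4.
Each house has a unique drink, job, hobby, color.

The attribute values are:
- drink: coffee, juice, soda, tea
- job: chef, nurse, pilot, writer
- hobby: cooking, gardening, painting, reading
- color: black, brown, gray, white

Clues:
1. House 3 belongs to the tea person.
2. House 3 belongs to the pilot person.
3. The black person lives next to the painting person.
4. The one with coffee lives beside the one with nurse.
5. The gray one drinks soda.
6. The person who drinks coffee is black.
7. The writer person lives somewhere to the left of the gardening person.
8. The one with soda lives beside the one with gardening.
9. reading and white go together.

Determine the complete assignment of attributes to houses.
Solution:

House | Drink | Job | Hobby | Color
-----------------------------------
  1   | coffee | writer | cooking | black
  2   | soda | nurse | painting | gray
  3   | tea | pilot | gardening | brown
  4   | juice | chef | reading | white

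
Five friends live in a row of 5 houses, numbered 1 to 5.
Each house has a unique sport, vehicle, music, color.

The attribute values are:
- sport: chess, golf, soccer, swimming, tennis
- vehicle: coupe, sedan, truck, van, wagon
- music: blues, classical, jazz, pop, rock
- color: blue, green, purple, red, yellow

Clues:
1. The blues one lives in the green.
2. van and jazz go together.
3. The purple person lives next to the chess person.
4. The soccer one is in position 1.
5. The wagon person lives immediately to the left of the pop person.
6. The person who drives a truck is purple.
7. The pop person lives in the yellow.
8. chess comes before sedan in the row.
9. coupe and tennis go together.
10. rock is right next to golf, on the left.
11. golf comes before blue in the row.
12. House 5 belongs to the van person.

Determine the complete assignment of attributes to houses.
Solution:

House | Sport | Vehicle | Music | Color
---------------------------------------
  1   | soccer | truck | classical | purple
  2   | chess | wagon | rock | red
  3   | golf | sedan | pop | yellow
  4   | tennis | coupe | blues | green
  5   | swimming | van | jazz | blue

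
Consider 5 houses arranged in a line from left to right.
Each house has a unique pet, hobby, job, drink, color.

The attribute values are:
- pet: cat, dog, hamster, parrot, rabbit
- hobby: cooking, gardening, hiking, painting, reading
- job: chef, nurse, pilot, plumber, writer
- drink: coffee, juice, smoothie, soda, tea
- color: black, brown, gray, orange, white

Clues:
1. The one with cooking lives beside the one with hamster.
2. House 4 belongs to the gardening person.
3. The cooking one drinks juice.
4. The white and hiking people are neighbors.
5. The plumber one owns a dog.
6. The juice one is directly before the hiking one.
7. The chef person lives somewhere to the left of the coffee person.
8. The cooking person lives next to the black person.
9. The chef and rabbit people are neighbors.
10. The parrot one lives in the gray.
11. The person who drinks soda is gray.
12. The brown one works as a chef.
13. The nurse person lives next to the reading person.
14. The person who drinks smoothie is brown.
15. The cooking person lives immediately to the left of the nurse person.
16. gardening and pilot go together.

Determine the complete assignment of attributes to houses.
Solution:

House | Pet | Hobby | Job | Drink | Color
-----------------------------------------
  1   | dog | cooking | plumber | juice | white
  2   | hamster | hiking | nurse | tea | black
  3   | cat | reading | chef | smoothie | brown
  4   | rabbit | gardening | pilot | coffee | orange
  5   | parrot | painting | writer | soda | gray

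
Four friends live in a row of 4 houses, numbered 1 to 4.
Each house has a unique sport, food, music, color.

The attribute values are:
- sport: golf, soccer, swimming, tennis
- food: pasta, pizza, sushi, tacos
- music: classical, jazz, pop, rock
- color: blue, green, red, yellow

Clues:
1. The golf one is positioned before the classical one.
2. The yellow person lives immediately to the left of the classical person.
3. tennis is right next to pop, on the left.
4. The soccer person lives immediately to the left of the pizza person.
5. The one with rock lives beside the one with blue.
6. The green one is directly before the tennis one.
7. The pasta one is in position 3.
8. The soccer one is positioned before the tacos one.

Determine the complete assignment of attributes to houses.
Solution:

House | Sport | Food | Music | Color
------------------------------------
  1   | soccer | sushi | rock | green
  2   | tennis | pizza | jazz | blue
  3   | golf | pasta | pop | yellow
  4   | swimming | tacos | classical | red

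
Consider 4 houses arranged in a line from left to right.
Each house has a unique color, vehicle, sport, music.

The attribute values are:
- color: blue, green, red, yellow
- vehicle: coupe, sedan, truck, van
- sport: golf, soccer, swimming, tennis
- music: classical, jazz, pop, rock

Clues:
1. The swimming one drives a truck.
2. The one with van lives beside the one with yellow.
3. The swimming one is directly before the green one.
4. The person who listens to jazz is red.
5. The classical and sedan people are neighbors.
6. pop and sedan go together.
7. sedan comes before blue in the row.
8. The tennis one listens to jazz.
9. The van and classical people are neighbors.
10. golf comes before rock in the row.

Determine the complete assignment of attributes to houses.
Solution:

House | Color | Vehicle | Sport | Music
---------------------------------------
  1   | red | van | tennis | jazz
  2   | yellow | truck | swimming | classical
  3   | green | sedan | golf | pop
  4   | blue | coupe | soccer | rock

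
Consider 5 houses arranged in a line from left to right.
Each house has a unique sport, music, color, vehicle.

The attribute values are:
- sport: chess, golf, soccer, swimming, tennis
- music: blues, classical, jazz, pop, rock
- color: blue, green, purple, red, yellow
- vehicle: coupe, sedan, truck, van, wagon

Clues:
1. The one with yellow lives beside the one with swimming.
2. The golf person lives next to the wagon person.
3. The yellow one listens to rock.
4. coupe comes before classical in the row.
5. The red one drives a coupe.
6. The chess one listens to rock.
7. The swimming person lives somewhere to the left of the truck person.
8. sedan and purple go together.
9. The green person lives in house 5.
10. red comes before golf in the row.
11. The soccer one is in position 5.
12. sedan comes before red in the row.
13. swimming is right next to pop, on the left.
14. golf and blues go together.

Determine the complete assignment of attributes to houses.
Solution:

House | Sport | Music | Color | Vehicle
---------------------------------------
  1   | chess | rock | yellow | van
  2   | swimming | jazz | purple | sedan
  3   | tennis | pop | red | coupe
  4   | golf | blues | blue | truck
  5   | soccer | classical | green | wagon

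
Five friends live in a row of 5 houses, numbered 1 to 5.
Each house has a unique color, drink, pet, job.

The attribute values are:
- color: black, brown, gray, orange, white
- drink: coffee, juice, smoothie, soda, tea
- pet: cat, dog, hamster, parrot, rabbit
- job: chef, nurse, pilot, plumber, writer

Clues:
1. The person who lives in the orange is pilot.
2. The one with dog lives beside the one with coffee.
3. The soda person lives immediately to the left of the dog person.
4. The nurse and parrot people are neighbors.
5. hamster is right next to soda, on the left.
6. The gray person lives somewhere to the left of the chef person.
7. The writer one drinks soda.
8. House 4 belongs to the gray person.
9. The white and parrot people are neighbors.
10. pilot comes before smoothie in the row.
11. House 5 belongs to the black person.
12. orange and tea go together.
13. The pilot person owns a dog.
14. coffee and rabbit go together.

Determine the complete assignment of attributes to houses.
Solution:

House | Color | Drink | Pet | Job
---------------------------------
  1   | white | juice | hamster | nurse
  2   | brown | soda | parrot | writer
  3   | orange | tea | dog | pilot
  4   | gray | coffee | rabbit | plumber
  5   | black | smoothie | cat | chef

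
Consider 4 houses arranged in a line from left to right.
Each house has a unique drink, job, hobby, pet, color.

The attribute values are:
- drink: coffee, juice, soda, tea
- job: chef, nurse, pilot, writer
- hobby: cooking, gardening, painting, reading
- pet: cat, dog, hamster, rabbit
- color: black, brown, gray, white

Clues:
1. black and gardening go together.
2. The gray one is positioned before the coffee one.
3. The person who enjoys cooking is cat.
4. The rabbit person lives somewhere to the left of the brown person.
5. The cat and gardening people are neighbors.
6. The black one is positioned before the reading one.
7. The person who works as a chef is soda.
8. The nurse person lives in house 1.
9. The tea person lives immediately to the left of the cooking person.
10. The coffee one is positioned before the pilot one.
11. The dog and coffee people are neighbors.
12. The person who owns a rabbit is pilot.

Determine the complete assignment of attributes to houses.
Solution:

House | Drink | Job | Hobby | Pet | Color
-----------------------------------------
  1   | tea | nurse | painting | dog | gray
  2   | coffee | writer | cooking | cat | white
  3   | juice | pilot | gardening | rabbit | black
  4   | soda | chef | reading | hamster | brown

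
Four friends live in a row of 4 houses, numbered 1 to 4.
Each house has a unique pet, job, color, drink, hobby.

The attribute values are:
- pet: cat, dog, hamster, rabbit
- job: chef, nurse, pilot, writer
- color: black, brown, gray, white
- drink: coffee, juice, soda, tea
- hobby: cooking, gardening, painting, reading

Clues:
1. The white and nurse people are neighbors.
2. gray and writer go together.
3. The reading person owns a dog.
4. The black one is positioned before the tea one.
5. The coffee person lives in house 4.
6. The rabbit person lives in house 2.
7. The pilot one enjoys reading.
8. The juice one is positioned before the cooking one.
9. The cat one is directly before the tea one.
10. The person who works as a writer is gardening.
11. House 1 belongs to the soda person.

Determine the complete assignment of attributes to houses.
Solution:

House | Pet | Job | Color | Drink | Hobby
-----------------------------------------
  1   | cat | chef | black | soda | painting
  2   | rabbit | writer | gray | tea | gardening
  3   | dog | pilot | white | juice | reading
  4   | hamster | nurse | brown | coffee | cooking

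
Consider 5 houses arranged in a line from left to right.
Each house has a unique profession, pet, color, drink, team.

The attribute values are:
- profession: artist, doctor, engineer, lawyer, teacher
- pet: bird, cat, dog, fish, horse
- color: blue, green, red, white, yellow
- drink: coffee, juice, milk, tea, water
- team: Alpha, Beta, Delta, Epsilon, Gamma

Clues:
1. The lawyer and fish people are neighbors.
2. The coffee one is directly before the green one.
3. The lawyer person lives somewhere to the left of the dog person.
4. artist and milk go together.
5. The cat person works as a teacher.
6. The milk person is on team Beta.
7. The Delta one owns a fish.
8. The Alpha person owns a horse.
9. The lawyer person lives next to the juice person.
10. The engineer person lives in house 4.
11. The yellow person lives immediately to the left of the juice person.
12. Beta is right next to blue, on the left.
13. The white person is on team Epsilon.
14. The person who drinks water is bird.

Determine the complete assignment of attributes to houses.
Solution:

House | Profession | Pet | Color | Drink | Team
-----------------------------------------------
  1   | lawyer | horse | yellow | coffee | Alpha
  2   | doctor | fish | green | juice | Delta
  3   | artist | dog | red | milk | Beta
  4   | engineer | bird | blue | water | Gamma
  5   | teacher | cat | white | tea | Epsilon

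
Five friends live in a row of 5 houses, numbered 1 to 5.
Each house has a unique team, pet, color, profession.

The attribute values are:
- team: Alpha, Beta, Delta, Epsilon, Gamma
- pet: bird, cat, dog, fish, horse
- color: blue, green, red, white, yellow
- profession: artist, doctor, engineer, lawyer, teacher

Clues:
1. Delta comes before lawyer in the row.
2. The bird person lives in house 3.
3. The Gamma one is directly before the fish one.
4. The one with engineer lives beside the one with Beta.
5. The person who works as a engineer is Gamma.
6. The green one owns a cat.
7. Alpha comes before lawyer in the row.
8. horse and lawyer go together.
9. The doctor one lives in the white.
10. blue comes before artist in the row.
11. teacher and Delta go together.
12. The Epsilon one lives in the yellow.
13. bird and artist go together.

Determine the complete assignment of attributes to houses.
Solution:

House | Team | Pet | Color | Profession
---------------------------------------
  1   | Gamma | dog | blue | engineer
  2   | Beta | fish | white | doctor
  3   | Alpha | bird | red | artist
  4   | Delta | cat | green | teacher
  5   | Epsilon | horse | yellow | lawyer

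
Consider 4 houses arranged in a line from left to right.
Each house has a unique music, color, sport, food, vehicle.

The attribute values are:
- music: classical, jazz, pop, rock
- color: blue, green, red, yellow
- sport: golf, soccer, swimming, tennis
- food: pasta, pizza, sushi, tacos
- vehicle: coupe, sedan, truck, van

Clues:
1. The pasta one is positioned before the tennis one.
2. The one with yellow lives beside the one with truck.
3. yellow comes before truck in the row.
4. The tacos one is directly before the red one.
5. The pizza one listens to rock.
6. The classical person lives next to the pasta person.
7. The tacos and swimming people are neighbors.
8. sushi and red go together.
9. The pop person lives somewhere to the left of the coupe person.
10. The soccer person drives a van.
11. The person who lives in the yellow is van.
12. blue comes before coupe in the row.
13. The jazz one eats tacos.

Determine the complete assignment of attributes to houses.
Solution:

House | Music | Color | Sport | Food | Vehicle
----------------------------------------------
  1   | jazz | yellow | soccer | tacos | van
  2   | classical | red | swimming | sushi | truck
  3   | pop | blue | golf | pasta | sedan
  4   | rock | green | tennis | pizza | coupe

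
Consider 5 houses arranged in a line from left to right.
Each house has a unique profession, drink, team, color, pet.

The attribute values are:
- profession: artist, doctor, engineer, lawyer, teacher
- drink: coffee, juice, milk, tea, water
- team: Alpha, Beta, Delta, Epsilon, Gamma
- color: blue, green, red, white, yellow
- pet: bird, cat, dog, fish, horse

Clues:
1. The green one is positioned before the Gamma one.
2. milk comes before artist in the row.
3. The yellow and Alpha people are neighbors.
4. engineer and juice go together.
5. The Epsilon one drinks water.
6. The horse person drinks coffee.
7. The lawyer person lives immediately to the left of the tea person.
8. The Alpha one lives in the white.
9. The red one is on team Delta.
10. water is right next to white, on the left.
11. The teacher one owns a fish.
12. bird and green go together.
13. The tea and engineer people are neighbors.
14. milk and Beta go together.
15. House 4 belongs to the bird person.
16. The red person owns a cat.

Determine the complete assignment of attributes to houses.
Solution:

House | Profession | Drink | Team | Color | Pet
-----------------------------------------------
  1   | lawyer | water | Epsilon | yellow | dog
  2   | teacher | tea | Alpha | white | fish
  3   | engineer | juice | Delta | red | cat
  4   | doctor | milk | Beta | green | bird
  5   | artist | coffee | Gamma | blue | horse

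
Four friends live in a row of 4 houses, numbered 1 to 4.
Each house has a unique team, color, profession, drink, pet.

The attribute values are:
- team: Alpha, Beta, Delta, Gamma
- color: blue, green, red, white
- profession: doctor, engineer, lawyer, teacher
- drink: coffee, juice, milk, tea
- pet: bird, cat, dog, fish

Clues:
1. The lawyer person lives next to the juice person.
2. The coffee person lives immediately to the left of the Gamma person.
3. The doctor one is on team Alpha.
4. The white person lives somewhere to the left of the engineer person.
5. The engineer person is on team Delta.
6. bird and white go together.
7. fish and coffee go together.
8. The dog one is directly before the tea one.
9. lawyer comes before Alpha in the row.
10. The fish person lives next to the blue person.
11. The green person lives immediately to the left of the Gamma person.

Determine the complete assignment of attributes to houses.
Solution:

House | Team | Color | Profession | Drink | Pet
-----------------------------------------------
  1   | Beta | green | lawyer | coffee | fish
  2   | Gamma | blue | teacher | juice | dog
  3   | Alpha | white | doctor | tea | bird
  4   | Delta | red | engineer | milk | cat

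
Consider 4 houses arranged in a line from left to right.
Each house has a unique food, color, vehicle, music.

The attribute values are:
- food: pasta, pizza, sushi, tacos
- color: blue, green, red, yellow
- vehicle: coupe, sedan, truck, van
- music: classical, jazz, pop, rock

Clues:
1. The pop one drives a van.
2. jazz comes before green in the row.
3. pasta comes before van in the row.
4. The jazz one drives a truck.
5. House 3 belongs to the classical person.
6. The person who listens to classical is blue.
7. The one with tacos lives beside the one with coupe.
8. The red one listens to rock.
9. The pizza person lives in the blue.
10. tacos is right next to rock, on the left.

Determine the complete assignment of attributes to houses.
Solution:

House | Food | Color | Vehicle | Music
--------------------------------------
  1   | tacos | yellow | truck | jazz
  2   | pasta | red | coupe | rock
  3   | pizza | blue | sedan | classical
  4   | sushi | green | van | pop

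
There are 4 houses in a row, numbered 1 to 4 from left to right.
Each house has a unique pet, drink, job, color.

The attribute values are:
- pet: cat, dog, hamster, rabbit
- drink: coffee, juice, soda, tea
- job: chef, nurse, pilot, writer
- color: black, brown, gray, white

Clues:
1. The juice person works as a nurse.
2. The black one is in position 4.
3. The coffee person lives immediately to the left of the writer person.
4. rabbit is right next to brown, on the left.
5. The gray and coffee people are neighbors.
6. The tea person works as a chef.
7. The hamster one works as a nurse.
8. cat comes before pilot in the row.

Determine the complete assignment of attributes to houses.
Solution:

House | Pet | Drink | Job | Color
---------------------------------
  1   | cat | tea | chef | gray
  2   | rabbit | coffee | pilot | white
  3   | dog | soda | writer | brown
  4   | hamster | juice | nurse | black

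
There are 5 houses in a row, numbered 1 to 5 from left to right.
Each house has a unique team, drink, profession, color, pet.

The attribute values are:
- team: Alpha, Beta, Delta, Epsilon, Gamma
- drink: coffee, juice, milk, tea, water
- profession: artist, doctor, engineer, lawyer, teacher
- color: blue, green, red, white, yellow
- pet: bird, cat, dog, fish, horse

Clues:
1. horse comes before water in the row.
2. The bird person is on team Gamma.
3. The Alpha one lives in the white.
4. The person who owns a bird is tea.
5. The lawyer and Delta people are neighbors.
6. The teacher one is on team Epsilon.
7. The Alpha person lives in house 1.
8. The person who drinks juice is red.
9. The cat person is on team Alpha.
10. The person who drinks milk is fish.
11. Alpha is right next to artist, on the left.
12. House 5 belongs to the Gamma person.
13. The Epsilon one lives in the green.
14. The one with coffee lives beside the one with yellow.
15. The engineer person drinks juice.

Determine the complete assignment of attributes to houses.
Solution:

House | Team | Drink | Profession | Color | Pet
-----------------------------------------------
  1   | Alpha | coffee | lawyer | white | cat
  2   | Delta | milk | artist | yellow | fish
  3   | Beta | juice | engineer | red | horse
  4   | Epsilon | water | teacher | green | dog
  5   | Gamma | tea | doctor | blue | bird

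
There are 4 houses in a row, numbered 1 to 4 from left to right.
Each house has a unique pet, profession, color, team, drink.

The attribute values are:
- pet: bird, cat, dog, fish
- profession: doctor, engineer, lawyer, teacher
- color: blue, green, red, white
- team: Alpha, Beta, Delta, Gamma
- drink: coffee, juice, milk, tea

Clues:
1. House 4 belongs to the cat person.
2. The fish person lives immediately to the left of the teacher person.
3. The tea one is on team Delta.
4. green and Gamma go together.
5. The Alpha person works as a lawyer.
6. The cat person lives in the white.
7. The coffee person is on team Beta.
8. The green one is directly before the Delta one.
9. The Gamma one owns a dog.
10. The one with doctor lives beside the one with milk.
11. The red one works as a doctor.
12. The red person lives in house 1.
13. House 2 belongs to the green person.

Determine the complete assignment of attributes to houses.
Solution:

House | Pet | Profession | Color | Team | Drink
-----------------------------------------------
  1   | fish | doctor | red | Beta | coffee
  2   | dog | teacher | green | Gamma | milk
  3   | bird | engineer | blue | Delta | tea
  4   | cat | lawyer | white | Alpha | juice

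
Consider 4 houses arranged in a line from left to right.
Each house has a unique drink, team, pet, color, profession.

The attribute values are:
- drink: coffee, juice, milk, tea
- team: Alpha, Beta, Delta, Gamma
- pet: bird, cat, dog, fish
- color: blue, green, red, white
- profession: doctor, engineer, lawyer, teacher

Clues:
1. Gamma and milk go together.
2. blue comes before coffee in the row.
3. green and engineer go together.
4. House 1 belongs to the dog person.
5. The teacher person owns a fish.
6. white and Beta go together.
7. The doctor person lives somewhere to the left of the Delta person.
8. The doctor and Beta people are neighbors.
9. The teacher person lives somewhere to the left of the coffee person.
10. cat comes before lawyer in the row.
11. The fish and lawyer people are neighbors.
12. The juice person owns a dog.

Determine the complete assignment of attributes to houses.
Solution:

House | Drink | Team | Pet | Color | Profession
-----------------------------------------------
  1   | juice | Alpha | dog | green | engineer
  2   | milk | Gamma | cat | blue | doctor
  3   | tea | Beta | fish | white | teacher
  4   | coffee | Delta | bird | red | lawyer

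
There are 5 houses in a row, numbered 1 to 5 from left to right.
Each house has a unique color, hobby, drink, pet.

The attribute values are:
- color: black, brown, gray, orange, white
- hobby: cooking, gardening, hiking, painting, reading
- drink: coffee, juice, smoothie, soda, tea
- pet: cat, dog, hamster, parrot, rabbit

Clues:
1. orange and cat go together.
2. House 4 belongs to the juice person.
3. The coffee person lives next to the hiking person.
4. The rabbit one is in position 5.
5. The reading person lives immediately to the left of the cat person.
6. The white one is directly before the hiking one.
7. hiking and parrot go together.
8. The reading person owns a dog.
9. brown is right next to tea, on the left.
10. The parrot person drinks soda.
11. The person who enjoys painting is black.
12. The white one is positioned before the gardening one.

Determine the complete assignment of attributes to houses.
Solution:

House | Color | Hobby | Drink | Pet
-----------------------------------
  1   | white | cooking | coffee | hamster
  2   | brown | hiking | soda | parrot
  3   | gray | reading | tea | dog
  4   | orange | gardening | juice | cat
  5   | black | painting | smoothie | rabbit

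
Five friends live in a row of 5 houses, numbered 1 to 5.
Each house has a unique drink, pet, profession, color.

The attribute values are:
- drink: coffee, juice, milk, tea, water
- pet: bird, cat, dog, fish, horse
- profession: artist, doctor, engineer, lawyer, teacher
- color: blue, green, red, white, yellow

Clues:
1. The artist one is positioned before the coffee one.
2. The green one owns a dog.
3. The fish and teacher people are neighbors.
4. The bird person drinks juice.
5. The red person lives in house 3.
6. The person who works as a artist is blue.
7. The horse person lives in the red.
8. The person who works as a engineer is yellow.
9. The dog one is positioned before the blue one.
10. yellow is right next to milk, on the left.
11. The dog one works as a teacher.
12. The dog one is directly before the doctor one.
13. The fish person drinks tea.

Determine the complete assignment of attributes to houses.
Solution:

House | Drink | Pet | Profession | Color
----------------------------------------
  1   | tea | fish | engineer | yellow
  2   | milk | dog | teacher | green
  3   | water | horse | doctor | red
  4   | juice | bird | artist | blue
  5   | coffee | cat | lawyer | white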